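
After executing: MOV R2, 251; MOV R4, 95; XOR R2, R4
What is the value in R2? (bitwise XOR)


Register state trace:
  MOV R2, 251  → R2 = 251 (0b11111011)
  MOV R4, 95  → R4 = 95 (0b01011111)
  XOR R2, R4  → R2 = 251 XOR 95 = 164 (0b10100100)
Final: R2 = 164

164


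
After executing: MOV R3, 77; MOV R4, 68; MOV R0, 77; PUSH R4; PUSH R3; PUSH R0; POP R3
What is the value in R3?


Stack trace (top is rightmost):
  MOV R3, 77  → R3 = 77
  MOV R4, 68  → R4 = 68
  MOV R0, 77  → R0 = 77
  PUSH R4  → stack: [68]
  PUSH R3  → stack: [68, 77]
  PUSH R0  → stack: [68, 77, 77]
  POP R3  → R3 = 77, stack: [68, 77]
Final: R3 = 77

77


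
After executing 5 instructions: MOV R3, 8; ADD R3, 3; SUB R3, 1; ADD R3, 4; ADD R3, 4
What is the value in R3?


Register state trace:
  MOV R3, 8  → R3 = 8
  ADD R3, 3  → R3 = 8 + 3 = 11
  SUB R3, 1  → R3 = 11 - 1 = 10
  ADD R3, 4  → R3 = 10 + 4 = 14
  ADD R3, 4  → R3 = 14 + 4 = 18
Final: R3 = 18

18


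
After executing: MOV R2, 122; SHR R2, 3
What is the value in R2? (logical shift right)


Register state trace:
  MOV R2, 122  → R2 = 122
  SHR R2, 3  → R2 = 122 >> 3 = 122 // 2^3 = 15
Final: R2 = 15

15


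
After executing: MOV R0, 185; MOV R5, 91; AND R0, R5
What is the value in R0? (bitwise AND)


Register state trace:
  MOV R0, 185  → R0 = 185 (0b10111001)
  MOV R5, 91  → R5 = 91 (0b01011011)
  AND R0, R5  → R0 = 185 AND 91 = 25 (0b00011001)
Final: R0 = 25

25


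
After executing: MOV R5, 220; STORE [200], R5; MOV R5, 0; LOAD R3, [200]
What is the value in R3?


Register and memory trace:
  MOV R5, 220  → R5 = 220
  STORE [200], R5  → mem[200] = 220
  MOV R5, 0  → R5 = 0
  LOAD R3, [200]  → R3 = mem[200] = 220
Final: R3 = 220

220


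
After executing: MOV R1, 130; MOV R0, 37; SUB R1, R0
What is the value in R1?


Register state trace:
  MOV R1, 130  → R1 = 130
  MOV R0, 37  → R0 = 37
  SUB R1, R0  → R1 = 130 - 37 = 93
Final: R1 = 93

93


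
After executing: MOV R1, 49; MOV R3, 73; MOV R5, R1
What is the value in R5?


Register state trace:
  MOV R1, 49  → R1 = 49
  MOV R3, 73  → R3 = 73
  MOV R5, R1  → R5 = 49
Final: R5 = 49

49


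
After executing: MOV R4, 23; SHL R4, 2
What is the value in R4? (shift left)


Register state trace:
  MOV R4, 23  → R4 = 23
  SHL R4, 2  → R4 = 23 << 2 = 23 * 2^2 = 92
Final: R4 = 92

92


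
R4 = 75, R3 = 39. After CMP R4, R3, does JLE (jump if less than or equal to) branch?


Trace:
  R4 = 75, R3 = 39
  CMP R4, R3  → compares 75 vs 39
  JLE checks: is 75 less than or equal to 39?
  75 > 39, so condition is false
Branch taken: No

No


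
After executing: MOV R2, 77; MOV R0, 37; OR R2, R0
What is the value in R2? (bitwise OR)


Register state trace:
  MOV R2, 77  → R2 = 77 (0b01001101)
  MOV R0, 37  → R0 = 37 (0b00100101)
  OR R2, R0   → R2 = 77 OR 37 = 109 (0b01101101)
Final: R2 = 109

109


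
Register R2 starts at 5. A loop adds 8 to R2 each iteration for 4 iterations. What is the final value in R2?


Starting value: R2 = 5
  Iter 1: R2 = 5 + 8 = 13
  Iter 2: R2 = 13 + 8 = 21
  Iter 3: R2 = 21 + 8 = 29
  Iter 4: R2 = 29 + 8 = 37
Final: R2 = 37

37


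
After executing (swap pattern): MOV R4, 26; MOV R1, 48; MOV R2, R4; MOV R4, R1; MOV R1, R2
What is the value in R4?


Register state trace (swap pattern):
  MOV R4, 26  → R4 = 26
  MOV R1, 48  → R1 = 48
  MOV R2, R4  → R2 = 26  (save R4)
  MOV R4, R1  → R4 = 48  (R4 gets R1's value)
  MOV R1, R2  → R1 = 26  (R1 gets saved value)
Final: R4 = 48

48


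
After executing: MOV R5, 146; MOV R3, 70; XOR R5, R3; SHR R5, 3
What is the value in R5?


Register state trace:
  MOV R5, 146  → R5 = 146 (0b10010010)
  MOV R3, 70  → R3 = 70 (0b01000110)
  XOR R5, R3  → R5 = 146 XOR 70 = 212 (0b11010100)
  SHR R5, 3  → R5 = 212 >> 3 = 26
Final: R5 = 26

26


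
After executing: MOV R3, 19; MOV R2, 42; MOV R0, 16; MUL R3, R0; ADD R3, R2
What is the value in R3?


Register state trace:
  MOV R3, 19  → R3 = 19
  MOV R2, 42  → R2 = 42
  MOV R0, 16  → R0 = 16
  MUL R3, R0  → R3 = 19 * 16 = 304
  ADD R3, R2  → R3 = 304 + 42 = 346
Final: R3 = 346

346


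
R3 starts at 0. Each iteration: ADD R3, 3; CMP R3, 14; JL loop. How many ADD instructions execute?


Loop trace (R3 starts at 0, target 14, step 3):
  ADD #1: R3 = 0 + 3 = 3  → 3 < 14, loop
  ADD #2: R3 = 3 + 3 = 6  → 6 < 14, loop
  ADD #3: R3 = 6 + 3 = 9  → 9 < 14, loop
  ADD #4: R3 = 9 + 3 = 12  → 12 < 14, loop
  ADD #5: R3 = 12 + 3 = 15  → 15 >= 14, exit
Total ADD instructions: 5

5


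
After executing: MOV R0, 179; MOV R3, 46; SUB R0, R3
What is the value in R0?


Register state trace:
  MOV R0, 179  → R0 = 179
  MOV R3, 46  → R3 = 46
  SUB R0, R3  → R0 = 179 - 46 = 133
Final: R0 = 133

133


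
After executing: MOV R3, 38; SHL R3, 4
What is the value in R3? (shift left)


Register state trace:
  MOV R3, 38  → R3 = 38
  SHL R3, 4  → R3 = 38 << 4 = 38 * 2^4 = 608
Final: R3 = 608

608


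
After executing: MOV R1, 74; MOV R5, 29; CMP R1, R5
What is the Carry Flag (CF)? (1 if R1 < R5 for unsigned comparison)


Register state trace:
  MOV R1, 74  → R1 = 74
  MOV R5, 29  → R5 = 29
  CMP R1, R5  → unsigned 74 - 29: no borrow
  74 >= 29, so CF = 0
CF = 0

0


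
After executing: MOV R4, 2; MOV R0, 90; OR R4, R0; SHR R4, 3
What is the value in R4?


Register state trace:
  MOV R4, 2  → R4 = 2 (0b00000010)
  MOV R0, 90  → R0 = 90 (0b01011010)
  OR R4, R0  → R4 = 2 OR 90 = 90 (0b01011010)
  SHR R4, 3  → R4 = 90 >> 3 = 11
Final: R4 = 11

11


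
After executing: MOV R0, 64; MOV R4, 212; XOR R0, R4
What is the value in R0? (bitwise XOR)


Register state trace:
  MOV R0, 64  → R0 = 64 (0b01000000)
  MOV R4, 212  → R4 = 212 (0b11010100)
  XOR R0, R4  → R0 = 64 XOR 212 = 148 (0b10010100)
Final: R0 = 148

148


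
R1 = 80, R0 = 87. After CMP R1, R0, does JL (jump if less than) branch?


Trace:
  R1 = 80, R0 = 87
  CMP R1, R0  → compares 80 vs 87
  JL checks: is 80 less than 87?
  80 < 87, so condition is true
Branch taken: Yes

Yes


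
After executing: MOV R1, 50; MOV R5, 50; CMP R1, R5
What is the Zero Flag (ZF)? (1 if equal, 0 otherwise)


Register state trace:
  MOV R1, 50  → R1 = 50
  MOV R5, 50  → R5 = 50
  CMP R1, R5  → computes 50 - 50 = 0
  Result is zero, so values are equal
ZF = 1

1


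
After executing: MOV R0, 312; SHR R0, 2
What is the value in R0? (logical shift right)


Register state trace:
  MOV R0, 312  → R0 = 312
  SHR R0, 2  → R0 = 312 >> 2 = 312 // 2^2 = 78
Final: R0 = 78

78


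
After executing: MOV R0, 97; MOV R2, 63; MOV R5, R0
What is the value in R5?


Register state trace:
  MOV R0, 97  → R0 = 97
  MOV R2, 63  → R2 = 63
  MOV R5, R0  → R5 = 97
Final: R5 = 97

97


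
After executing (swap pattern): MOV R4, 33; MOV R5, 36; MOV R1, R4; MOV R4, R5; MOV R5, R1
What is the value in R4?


Register state trace (swap pattern):
  MOV R4, 33  → R4 = 33
  MOV R5, 36  → R5 = 36
  MOV R1, R4  → R1 = 33  (save R4)
  MOV R4, R5  → R4 = 36  (R4 gets R5's value)
  MOV R5, R1  → R5 = 33  (R5 gets saved value)
Final: R4 = 36

36


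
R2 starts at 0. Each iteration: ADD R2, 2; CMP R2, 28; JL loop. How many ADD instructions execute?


Loop trace (R2 starts at 0, target 28, step 2):
  ADD #1: R2 = 0 + 2 = 2  → 2 < 28, loop
  ADD #2: R2 = 2 + 2 = 4  → 4 < 28, loop
  ADD #3: R2 = 4 + 2 = 6  → 6 < 28, loop
  ADD #4: R2 = 6 + 2 = 8  → 8 < 28, loop
  ADD #5: R2 = 8 + 2 = 10  → 10 < 28, loop
  ADD #6: R2 = 10 + 2 = 12  → 12 < 28, loop
  ADD #7: R2 = 12 + 2 = 14  → 14 < 28, loop
  ADD #8: R2 = 14 + 2 = 16  → 16 < 28, loop
  ADD #9: R2 = 16 + 2 = 18  → 18 < 28, loop
  ADD #10: R2 = 18 + 2 = 20  → 20 < 28, loop
  ADD #11: R2 = 20 + 2 = 22  → 22 < 28, loop
  ADD #12: R2 = 22 + 2 = 24  → 24 < 28, loop
  ADD #13: R2 = 24 + 2 = 26  → 26 < 28, loop
  ADD #14: R2 = 26 + 2 = 28  → 28 >= 28, exit
Total ADD instructions: 14

14


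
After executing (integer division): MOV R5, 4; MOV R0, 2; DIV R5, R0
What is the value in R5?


Register state trace:
  MOV R5, 4  → R5 = 4
  MOV R0, 2  → R0 = 2
  DIV R5, R0  → R5 = 4 // 2 = 2
Final: R5 = 2

2


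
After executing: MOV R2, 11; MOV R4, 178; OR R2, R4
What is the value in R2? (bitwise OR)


Register state trace:
  MOV R2, 11  → R2 = 11 (0b00001011)
  MOV R4, 178  → R4 = 178 (0b10110010)
  OR R2, R4   → R2 = 11 OR 178 = 187 (0b10111011)
Final: R2 = 187

187


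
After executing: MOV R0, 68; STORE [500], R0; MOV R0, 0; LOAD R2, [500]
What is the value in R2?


Register and memory trace:
  MOV R0, 68  → R0 = 68
  STORE [500], R0  → mem[500] = 68
  MOV R0, 0  → R0 = 0
  LOAD R2, [500]  → R2 = mem[500] = 68
Final: R2 = 68

68


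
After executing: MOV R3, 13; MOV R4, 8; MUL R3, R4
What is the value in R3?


Register state trace:
  MOV R3, 13  → R3 = 13
  MOV R4, 8  → R4 = 8
  MUL R3, R4  → R3 = 13 * 8 = 104
Final: R3 = 104

104


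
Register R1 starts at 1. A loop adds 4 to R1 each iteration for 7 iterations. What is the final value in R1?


Starting value: R1 = 1
  Iter 1: R1 = 1 + 4 = 5
  Iter 2: R1 = 5 + 4 = 9
  Iter 3: R1 = 9 + 4 = 13
  Iter 4: R1 = 13 + 4 = 17
  Iter 5: R1 = 17 + 4 = 21
  Iter 6: R1 = 21 + 4 = 25
  Iter 7: R1 = 25 + 4 = 29
Final: R1 = 29

29


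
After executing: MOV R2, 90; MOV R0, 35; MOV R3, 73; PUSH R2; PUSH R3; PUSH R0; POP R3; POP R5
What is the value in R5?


Stack trace (top is rightmost):
  MOV R2, 90  → R2 = 90
  MOV R0, 35  → R0 = 35
  MOV R3, 73  → R3 = 73
  PUSH R2  → stack: [90]
  PUSH R3  → stack: [90, 73]
  PUSH R0  → stack: [90, 73, 35]
  POP R3  → R3 = 35, stack: [90, 73]
  POP R5  → R5 = 73, stack: [90]
Final: R5 = 73

73


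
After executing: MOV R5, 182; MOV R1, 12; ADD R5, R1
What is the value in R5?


Register state trace:
  MOV R5, 182  → R5 = 182
  MOV R1, 12  → R1 = 12
  ADD R5, R1  → R5 = 182 + 12 = 194
Final: R5 = 194

194


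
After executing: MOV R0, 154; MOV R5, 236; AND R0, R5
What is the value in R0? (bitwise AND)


Register state trace:
  MOV R0, 154  → R0 = 154 (0b10011010)
  MOV R5, 236  → R5 = 236 (0b11101100)
  AND R0, R5  → R0 = 154 AND 236 = 136 (0b10001000)
Final: R0 = 136

136


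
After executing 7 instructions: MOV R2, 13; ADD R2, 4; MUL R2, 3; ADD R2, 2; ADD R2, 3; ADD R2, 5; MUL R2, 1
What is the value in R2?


Register state trace:
  MOV R2, 13  → R2 = 13
  ADD R2, 4  → R2 = 13 + 4 = 17
  MUL R2, 3  → R2 = 17 * 3 = 51
  ADD R2, 2  → R2 = 51 + 2 = 53
  ADD R2, 3  → R2 = 53 + 3 = 56
  ADD R2, 5  → R2 = 56 + 5 = 61
  MUL R2, 1  → R2 = 61 * 1 = 61
Final: R2 = 61

61


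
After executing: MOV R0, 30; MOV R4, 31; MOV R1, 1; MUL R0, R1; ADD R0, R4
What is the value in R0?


Register state trace:
  MOV R0, 30  → R0 = 30
  MOV R4, 31  → R4 = 31
  MOV R1, 1  → R1 = 1
  MUL R0, R1  → R0 = 30 * 1 = 30
  ADD R0, R4  → R0 = 30 + 31 = 61
Final: R0 = 61

61


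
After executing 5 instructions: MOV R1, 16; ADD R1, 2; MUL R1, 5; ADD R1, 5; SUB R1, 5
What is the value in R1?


Register state trace:
  MOV R1, 16  → R1 = 16
  ADD R1, 2  → R1 = 16 + 2 = 18
  MUL R1, 5  → R1 = 18 * 5 = 90
  ADD R1, 5  → R1 = 90 + 5 = 95
  SUB R1, 5  → R1 = 95 - 5 = 90
Final: R1 = 90

90


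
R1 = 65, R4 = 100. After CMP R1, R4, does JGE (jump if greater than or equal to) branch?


Trace:
  R1 = 65, R4 = 100
  CMP R1, R4  → compares 65 vs 100
  JGE checks: is 65 greater than or equal to 100?
  65 < 100, so condition is false
Branch taken: No

No


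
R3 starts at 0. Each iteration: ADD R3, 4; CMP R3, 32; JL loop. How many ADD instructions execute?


Loop trace (R3 starts at 0, target 32, step 4):
  ADD #1: R3 = 0 + 4 = 4  → 4 < 32, loop
  ADD #2: R3 = 4 + 4 = 8  → 8 < 32, loop
  ADD #3: R3 = 8 + 4 = 12  → 12 < 32, loop
  ADD #4: R3 = 12 + 4 = 16  → 16 < 32, loop
  ADD #5: R3 = 16 + 4 = 20  → 20 < 32, loop
  ADD #6: R3 = 20 + 4 = 24  → 24 < 32, loop
  ADD #7: R3 = 24 + 4 = 28  → 28 < 32, loop
  ADD #8: R3 = 28 + 4 = 32  → 32 >= 32, exit
Total ADD instructions: 8

8


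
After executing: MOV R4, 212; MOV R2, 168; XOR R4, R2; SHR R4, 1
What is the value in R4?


Register state trace:
  MOV R4, 212  → R4 = 212 (0b11010100)
  MOV R2, 168  → R2 = 168 (0b10101000)
  XOR R4, R2  → R4 = 212 XOR 168 = 124 (0b01111100)
  SHR R4, 1  → R4 = 124 >> 1 = 62
Final: R4 = 62

62


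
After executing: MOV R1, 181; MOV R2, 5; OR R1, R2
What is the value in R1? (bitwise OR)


Register state trace:
  MOV R1, 181  → R1 = 181 (0b10110101)
  MOV R2, 5  → R2 = 5 (0b00000101)
  OR R1, R2   → R1 = 181 OR 5 = 181 (0b10110101)
Final: R1 = 181

181


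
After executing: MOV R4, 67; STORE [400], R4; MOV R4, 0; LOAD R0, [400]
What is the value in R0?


Register and memory trace:
  MOV R4, 67  → R4 = 67
  STORE [400], R4  → mem[400] = 67
  MOV R4, 0  → R4 = 0
  LOAD R0, [400]  → R0 = mem[400] = 67
Final: R0 = 67

67


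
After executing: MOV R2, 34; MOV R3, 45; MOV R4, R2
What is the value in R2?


Register state trace:
  MOV R2, 34  → R2 = 34
  MOV R3, 45  → R3 = 45
  MOV R4, R2  → R4 = 34
Final: R2 = 34

34


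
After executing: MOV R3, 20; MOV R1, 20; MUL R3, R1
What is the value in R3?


Register state trace:
  MOV R3, 20  → R3 = 20
  MOV R1, 20  → R1 = 20
  MUL R3, R1  → R3 = 20 * 20 = 400
Final: R3 = 400

400


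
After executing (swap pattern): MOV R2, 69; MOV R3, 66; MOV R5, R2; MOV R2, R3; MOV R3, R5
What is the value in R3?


Register state trace (swap pattern):
  MOV R2, 69  → R2 = 69
  MOV R3, 66  → R3 = 66
  MOV R5, R2  → R5 = 69  (save R2)
  MOV R2, R3  → R2 = 66  (R2 gets R3's value)
  MOV R3, R5  → R3 = 69  (R3 gets saved value)
Final: R3 = 69

69


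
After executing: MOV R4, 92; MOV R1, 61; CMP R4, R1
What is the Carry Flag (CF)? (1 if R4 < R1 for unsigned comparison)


Register state trace:
  MOV R4, 92  → R4 = 92
  MOV R1, 61  → R1 = 61
  CMP R4, R1  → unsigned 92 - 61: no borrow
  92 >= 61, so CF = 0
CF = 0

0


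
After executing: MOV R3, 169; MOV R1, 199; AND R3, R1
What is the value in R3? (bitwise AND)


Register state trace:
  MOV R3, 169  → R3 = 169 (0b10101001)
  MOV R1, 199  → R1 = 199 (0b11000111)
  AND R3, R1  → R3 = 169 AND 199 = 129 (0b10000001)
Final: R3 = 129

129


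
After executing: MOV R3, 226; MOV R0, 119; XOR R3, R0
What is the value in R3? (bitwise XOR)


Register state trace:
  MOV R3, 226  → R3 = 226 (0b11100010)
  MOV R0, 119  → R0 = 119 (0b01110111)
  XOR R3, R0  → R3 = 226 XOR 119 = 149 (0b10010101)
Final: R3 = 149

149


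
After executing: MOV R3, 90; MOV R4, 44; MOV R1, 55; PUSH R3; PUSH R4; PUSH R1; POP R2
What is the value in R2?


Stack trace (top is rightmost):
  MOV R3, 90  → R3 = 90
  MOV R4, 44  → R4 = 44
  MOV R1, 55  → R1 = 55
  PUSH R3  → stack: [90]
  PUSH R4  → stack: [90, 44]
  PUSH R1  → stack: [90, 44, 55]
  POP R2  → R2 = 55, stack: [90, 44]
Final: R2 = 55

55


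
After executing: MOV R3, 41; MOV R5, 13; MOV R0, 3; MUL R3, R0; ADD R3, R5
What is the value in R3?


Register state trace:
  MOV R3, 41  → R3 = 41
  MOV R5, 13  → R5 = 13
  MOV R0, 3  → R0 = 3
  MUL R3, R0  → R3 = 41 * 3 = 123
  ADD R3, R5  → R3 = 123 + 13 = 136
Final: R3 = 136

136


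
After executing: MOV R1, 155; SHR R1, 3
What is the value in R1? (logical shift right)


Register state trace:
  MOV R1, 155  → R1 = 155
  SHR R1, 3  → R1 = 155 >> 3 = 155 // 2^3 = 19
Final: R1 = 19

19


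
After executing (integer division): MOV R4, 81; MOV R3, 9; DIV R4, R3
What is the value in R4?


Register state trace:
  MOV R4, 81  → R4 = 81
  MOV R3, 9  → R3 = 9
  DIV R4, R3  → R4 = 81 // 9 = 9
Final: R4 = 9

9


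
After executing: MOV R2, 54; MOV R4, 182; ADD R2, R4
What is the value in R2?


Register state trace:
  MOV R2, 54  → R2 = 54
  MOV R4, 182  → R4 = 182
  ADD R2, R4  → R2 = 54 + 182 = 236
Final: R2 = 236

236


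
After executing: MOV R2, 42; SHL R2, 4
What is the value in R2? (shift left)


Register state trace:
  MOV R2, 42  → R2 = 42
  SHL R2, 4  → R2 = 42 << 4 = 42 * 2^4 = 672
Final: R2 = 672

672


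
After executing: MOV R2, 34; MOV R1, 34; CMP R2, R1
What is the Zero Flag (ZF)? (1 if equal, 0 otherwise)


Register state trace:
  MOV R2, 34  → R2 = 34
  MOV R1, 34  → R1 = 34
  CMP R2, R1  → computes 34 - 34 = 0
  Result is zero, so values are equal
ZF = 1

1


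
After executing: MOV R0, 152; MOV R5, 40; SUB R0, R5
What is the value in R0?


Register state trace:
  MOV R0, 152  → R0 = 152
  MOV R5, 40  → R5 = 40
  SUB R0, R5  → R0 = 152 - 40 = 112
Final: R0 = 112

112


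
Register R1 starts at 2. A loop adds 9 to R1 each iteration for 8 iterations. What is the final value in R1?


Starting value: R1 = 2
  Iter 1: R1 = 2 + 9 = 11
  Iter 2: R1 = 11 + 9 = 20
  Iter 3: R1 = 20 + 9 = 29
  Iter 4: R1 = 29 + 9 = 38
  Iter 5: R1 = 38 + 9 = 47
  Iter 6: R1 = 47 + 9 = 56
  Iter 7: R1 = 56 + 9 = 65
  Iter 8: R1 = 65 + 9 = 74
Final: R1 = 74

74


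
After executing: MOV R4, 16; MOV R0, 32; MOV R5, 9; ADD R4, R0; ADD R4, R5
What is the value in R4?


Register state trace:
  MOV R4, 16  → R4 = 16
  MOV R0, 32  → R0 = 32
  MOV R5, 9  → R5 = 9
  ADD R4, R0  → R4 = 16 + 32 = 48
  ADD R4, R5  → R4 = 48 + 9 = 57
Final: R4 = 57

57


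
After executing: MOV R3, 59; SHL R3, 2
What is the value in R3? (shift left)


Register state trace:
  MOV R3, 59  → R3 = 59
  SHL R3, 2  → R3 = 59 << 2 = 59 * 2^2 = 236
Final: R3 = 236

236


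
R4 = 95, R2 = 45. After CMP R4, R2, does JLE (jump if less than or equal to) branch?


Trace:
  R4 = 95, R2 = 45
  CMP R4, R2  → compares 95 vs 45
  JLE checks: is 95 less than or equal to 45?
  95 > 45, so condition is false
Branch taken: No

No


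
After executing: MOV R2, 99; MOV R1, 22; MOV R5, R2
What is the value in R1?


Register state trace:
  MOV R2, 99  → R2 = 99
  MOV R1, 22  → R1 = 22
  MOV R5, R2  → R5 = 99
Final: R1 = 22

22


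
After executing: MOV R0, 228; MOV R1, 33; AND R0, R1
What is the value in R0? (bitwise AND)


Register state trace:
  MOV R0, 228  → R0 = 228 (0b11100100)
  MOV R1, 33  → R1 = 33 (0b00100001)
  AND R0, R1  → R0 = 228 AND 33 = 32 (0b00100000)
Final: R0 = 32

32


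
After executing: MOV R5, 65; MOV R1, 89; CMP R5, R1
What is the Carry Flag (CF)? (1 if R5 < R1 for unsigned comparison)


Register state trace:
  MOV R5, 65  → R5 = 65
  MOV R1, 89  → R1 = 89
  CMP R5, R1  → unsigned 65 - 89: borrow occurs
  65 < 89, so CF = 1
CF = 1

1


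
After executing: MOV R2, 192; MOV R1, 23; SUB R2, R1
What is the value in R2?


Register state trace:
  MOV R2, 192  → R2 = 192
  MOV R1, 23  → R1 = 23
  SUB R2, R1  → R2 = 192 - 23 = 169
Final: R2 = 169

169


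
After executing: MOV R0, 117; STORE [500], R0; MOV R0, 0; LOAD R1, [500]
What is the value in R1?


Register and memory trace:
  MOV R0, 117  → R0 = 117
  STORE [500], R0  → mem[500] = 117
  MOV R0, 0  → R0 = 0
  LOAD R1, [500]  → R1 = mem[500] = 117
Final: R1 = 117

117


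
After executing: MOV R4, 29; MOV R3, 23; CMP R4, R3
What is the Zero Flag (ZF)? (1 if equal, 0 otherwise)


Register state trace:
  MOV R4, 29  → R4 = 29
  MOV R3, 23  → R3 = 23
  CMP R4, R3  → computes 29 - 23 = 6
  Result is nonzero, so values are not equal
ZF = 0

0


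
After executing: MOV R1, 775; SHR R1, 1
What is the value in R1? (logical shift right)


Register state trace:
  MOV R1, 775  → R1 = 775
  SHR R1, 1  → R1 = 775 >> 1 = 775 // 2^1 = 387
Final: R1 = 387

387


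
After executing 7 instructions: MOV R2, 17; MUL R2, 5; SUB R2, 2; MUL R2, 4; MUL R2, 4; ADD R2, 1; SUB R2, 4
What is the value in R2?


Register state trace:
  MOV R2, 17  → R2 = 17
  MUL R2, 5  → R2 = 17 * 5 = 85
  SUB R2, 2  → R2 = 85 - 2 = 83
  MUL R2, 4  → R2 = 83 * 4 = 332
  MUL R2, 4  → R2 = 332 * 4 = 1328
  ADD R2, 1  → R2 = 1328 + 1 = 1329
  SUB R2, 4  → R2 = 1329 - 4 = 1325
Final: R2 = 1325

1325


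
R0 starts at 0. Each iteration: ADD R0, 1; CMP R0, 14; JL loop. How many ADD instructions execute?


Loop trace (R0 starts at 0, target 14, step 1):
  ADD #1: R0 = 0 + 1 = 1  → 1 < 14, loop
  ADD #2: R0 = 1 + 1 = 2  → 2 < 14, loop
  ADD #3: R0 = 2 + 1 = 3  → 3 < 14, loop
  ADD #4: R0 = 3 + 1 = 4  → 4 < 14, loop
  ADD #5: R0 = 4 + 1 = 5  → 5 < 14, loop
  ADD #6: R0 = 5 + 1 = 6  → 6 < 14, loop
  ADD #7: R0 = 6 + 1 = 7  → 7 < 14, loop
  ADD #8: R0 = 7 + 1 = 8  → 8 < 14, loop
  ADD #9: R0 = 8 + 1 = 9  → 9 < 14, loop
  ADD #10: R0 = 9 + 1 = 10  → 10 < 14, loop
  ADD #11: R0 = 10 + 1 = 11  → 11 < 14, loop
  ADD #12: R0 = 11 + 1 = 12  → 12 < 14, loop
  ADD #13: R0 = 12 + 1 = 13  → 13 < 14, loop
  ADD #14: R0 = 13 + 1 = 14  → 14 >= 14, exit
Total ADD instructions: 14

14


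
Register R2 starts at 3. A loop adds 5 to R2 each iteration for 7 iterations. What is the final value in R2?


Starting value: R2 = 3
  Iter 1: R2 = 3 + 5 = 8
  Iter 2: R2 = 8 + 5 = 13
  Iter 3: R2 = 13 + 5 = 18
  Iter 4: R2 = 18 + 5 = 23
  Iter 5: R2 = 23 + 5 = 28
  Iter 6: R2 = 28 + 5 = 33
  Iter 7: R2 = 33 + 5 = 38
Final: R2 = 38

38


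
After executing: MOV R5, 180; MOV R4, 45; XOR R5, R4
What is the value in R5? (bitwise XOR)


Register state trace:
  MOV R5, 180  → R5 = 180 (0b10110100)
  MOV R4, 45  → R4 = 45 (0b00101101)
  XOR R5, R4  → R5 = 180 XOR 45 = 153 (0b10011001)
Final: R5 = 153

153


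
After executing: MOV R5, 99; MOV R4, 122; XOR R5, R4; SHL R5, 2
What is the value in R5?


Register state trace:
  MOV R5, 99  → R5 = 99 (0b01100011)
  MOV R4, 122  → R4 = 122 (0b01111010)
  XOR R5, R4  → R5 = 99 XOR 122 = 25 (0b00011001)
  SHL R5, 2  → R5 = 25 << 2 = 100
Final: R5 = 100

100


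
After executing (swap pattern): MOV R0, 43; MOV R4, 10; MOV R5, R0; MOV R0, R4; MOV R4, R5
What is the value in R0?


Register state trace (swap pattern):
  MOV R0, 43  → R0 = 43
  MOV R4, 10  → R4 = 10
  MOV R5, R0  → R5 = 43  (save R0)
  MOV R0, R4  → R0 = 10  (R0 gets R4's value)
  MOV R4, R5  → R4 = 43  (R4 gets saved value)
Final: R0 = 10

10


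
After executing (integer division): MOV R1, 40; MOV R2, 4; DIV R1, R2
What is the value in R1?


Register state trace:
  MOV R1, 40  → R1 = 40
  MOV R2, 4  → R2 = 4
  DIV R1, R2  → R1 = 40 // 4 = 10
Final: R1 = 10

10


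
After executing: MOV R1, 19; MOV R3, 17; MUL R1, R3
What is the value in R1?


Register state trace:
  MOV R1, 19  → R1 = 19
  MOV R3, 17  → R3 = 17
  MUL R1, R3  → R1 = 19 * 17 = 323
Final: R1 = 323

323


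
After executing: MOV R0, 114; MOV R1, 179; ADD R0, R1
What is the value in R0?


Register state trace:
  MOV R0, 114  → R0 = 114
  MOV R1, 179  → R1 = 179
  ADD R0, R1  → R0 = 114 + 179 = 293
Final: R0 = 293

293


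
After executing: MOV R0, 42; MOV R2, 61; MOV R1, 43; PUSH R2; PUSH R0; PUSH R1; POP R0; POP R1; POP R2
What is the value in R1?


Stack trace (top is rightmost):
  MOV R0, 42  → R0 = 42
  MOV R2, 61  → R2 = 61
  MOV R1, 43  → R1 = 43
  PUSH R2  → stack: [61]
  PUSH R0  → stack: [61, 42]
  PUSH R1  → stack: [61, 42, 43]
  POP R0  → R0 = 43, stack: [61, 42]
  POP R1  → R1 = 42, stack: [61]
  POP R2  → R2 = 61, stack: []
Final: R1 = 42

42


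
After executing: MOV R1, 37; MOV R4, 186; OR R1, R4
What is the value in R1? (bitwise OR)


Register state trace:
  MOV R1, 37  → R1 = 37 (0b00100101)
  MOV R4, 186  → R4 = 186 (0b10111010)
  OR R1, R4   → R1 = 37 OR 186 = 191 (0b10111111)
Final: R1 = 191

191


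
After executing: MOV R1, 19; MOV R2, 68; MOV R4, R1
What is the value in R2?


Register state trace:
  MOV R1, 19  → R1 = 19
  MOV R2, 68  → R2 = 68
  MOV R4, R1  → R4 = 19
Final: R2 = 68

68


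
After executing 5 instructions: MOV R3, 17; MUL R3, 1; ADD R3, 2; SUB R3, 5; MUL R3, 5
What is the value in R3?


Register state trace:
  MOV R3, 17  → R3 = 17
  MUL R3, 1  → R3 = 17 * 1 = 17
  ADD R3, 2  → R3 = 17 + 2 = 19
  SUB R3, 5  → R3 = 19 - 5 = 14
  MUL R3, 5  → R3 = 14 * 5 = 70
Final: R3 = 70

70


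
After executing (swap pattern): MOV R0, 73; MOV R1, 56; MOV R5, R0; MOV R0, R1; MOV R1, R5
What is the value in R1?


Register state trace (swap pattern):
  MOV R0, 73  → R0 = 73
  MOV R1, 56  → R1 = 56
  MOV R5, R0  → R5 = 73  (save R0)
  MOV R0, R1  → R0 = 56  (R0 gets R1's value)
  MOV R1, R5  → R1 = 73  (R1 gets saved value)
Final: R1 = 73

73


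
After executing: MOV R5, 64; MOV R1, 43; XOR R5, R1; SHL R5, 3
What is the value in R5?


Register state trace:
  MOV R5, 64  → R5 = 64 (0b01000000)
  MOV R1, 43  → R1 = 43 (0b00101011)
  XOR R5, R1  → R5 = 64 XOR 43 = 107 (0b01101011)
  SHL R5, 3  → R5 = 107 << 3 = 856
Final: R5 = 856

856


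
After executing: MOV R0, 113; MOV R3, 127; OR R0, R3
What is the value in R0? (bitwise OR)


Register state trace:
  MOV R0, 113  → R0 = 113 (0b01110001)
  MOV R3, 127  → R3 = 127 (0b01111111)
  OR R0, R3   → R0 = 113 OR 127 = 127 (0b01111111)
Final: R0 = 127

127


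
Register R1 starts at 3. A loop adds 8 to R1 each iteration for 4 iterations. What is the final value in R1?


Starting value: R1 = 3
  Iter 1: R1 = 3 + 8 = 11
  Iter 2: R1 = 11 + 8 = 19
  Iter 3: R1 = 19 + 8 = 27
  Iter 4: R1 = 27 + 8 = 35
Final: R1 = 35

35


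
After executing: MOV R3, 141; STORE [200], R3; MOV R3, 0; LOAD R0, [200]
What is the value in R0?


Register and memory trace:
  MOV R3, 141  → R3 = 141
  STORE [200], R3  → mem[200] = 141
  MOV R3, 0  → R3 = 0
  LOAD R0, [200]  → R0 = mem[200] = 141
Final: R0 = 141

141


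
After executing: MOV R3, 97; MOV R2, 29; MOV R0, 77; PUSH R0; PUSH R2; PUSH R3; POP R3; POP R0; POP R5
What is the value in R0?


Stack trace (top is rightmost):
  MOV R3, 97  → R3 = 97
  MOV R2, 29  → R2 = 29
  MOV R0, 77  → R0 = 77
  PUSH R0  → stack: [77]
  PUSH R2  → stack: [77, 29]
  PUSH R3  → stack: [77, 29, 97]
  POP R3  → R3 = 97, stack: [77, 29]
  POP R0  → R0 = 29, stack: [77]
  POP R5  → R5 = 77, stack: []
Final: R0 = 29

29


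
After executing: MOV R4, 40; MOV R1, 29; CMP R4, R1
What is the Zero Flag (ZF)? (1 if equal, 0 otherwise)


Register state trace:
  MOV R4, 40  → R4 = 40
  MOV R1, 29  → R1 = 29
  CMP R4, R1  → computes 40 - 29 = 11
  Result is nonzero, so values are not equal
ZF = 0

0


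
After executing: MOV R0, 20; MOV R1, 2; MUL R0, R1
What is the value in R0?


Register state trace:
  MOV R0, 20  → R0 = 20
  MOV R1, 2  → R1 = 2
  MUL R0, R1  → R0 = 20 * 2 = 40
Final: R0 = 40

40


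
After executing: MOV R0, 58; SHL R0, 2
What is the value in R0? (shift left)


Register state trace:
  MOV R0, 58  → R0 = 58
  SHL R0, 2  → R0 = 58 << 2 = 58 * 2^2 = 232
Final: R0 = 232

232


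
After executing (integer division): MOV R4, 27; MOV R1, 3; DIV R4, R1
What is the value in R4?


Register state trace:
  MOV R4, 27  → R4 = 27
  MOV R1, 3  → R1 = 3
  DIV R4, R1  → R4 = 27 // 3 = 9
Final: R4 = 9

9


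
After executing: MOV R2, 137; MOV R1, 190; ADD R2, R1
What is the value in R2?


Register state trace:
  MOV R2, 137  → R2 = 137
  MOV R1, 190  → R1 = 190
  ADD R2, R1  → R2 = 137 + 190 = 327
Final: R2 = 327

327


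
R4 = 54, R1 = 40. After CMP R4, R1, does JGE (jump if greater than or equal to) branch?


Trace:
  R4 = 54, R1 = 40
  CMP R4, R1  → compares 54 vs 40
  JGE checks: is 54 greater than or equal to 40?
  54 > 40, so condition is true
Branch taken: Yes

Yes


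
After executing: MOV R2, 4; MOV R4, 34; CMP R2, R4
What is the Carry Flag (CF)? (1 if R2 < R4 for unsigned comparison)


Register state trace:
  MOV R2, 4  → R2 = 4
  MOV R4, 34  → R4 = 34
  CMP R2, R4  → unsigned 4 - 34: borrow occurs
  4 < 34, so CF = 1
CF = 1

1


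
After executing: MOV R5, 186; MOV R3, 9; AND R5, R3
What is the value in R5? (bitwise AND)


Register state trace:
  MOV R5, 186  → R5 = 186 (0b10111010)
  MOV R3, 9  → R3 = 9 (0b00001001)
  AND R5, R3  → R5 = 186 AND 9 = 8 (0b00001000)
Final: R5 = 8

8


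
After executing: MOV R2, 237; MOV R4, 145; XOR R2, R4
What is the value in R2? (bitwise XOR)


Register state trace:
  MOV R2, 237  → R2 = 237 (0b11101101)
  MOV R4, 145  → R4 = 145 (0b10010001)
  XOR R2, R4  → R2 = 237 XOR 145 = 124 (0b01111100)
Final: R2 = 124

124


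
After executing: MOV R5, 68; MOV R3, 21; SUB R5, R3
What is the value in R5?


Register state trace:
  MOV R5, 68  → R5 = 68
  MOV R3, 21  → R3 = 21
  SUB R5, R3  → R5 = 68 - 21 = 47
Final: R5 = 47

47


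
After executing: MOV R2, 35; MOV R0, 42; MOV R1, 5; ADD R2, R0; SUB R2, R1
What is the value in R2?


Register state trace:
  MOV R2, 35  → R2 = 35
  MOV R0, 42  → R0 = 42
  MOV R1, 5  → R1 = 5
  ADD R2, R0  → R2 = 35 + 42 = 77
  SUB R2, R1  → R2 = 77 - 5 = 72
Final: R2 = 72

72


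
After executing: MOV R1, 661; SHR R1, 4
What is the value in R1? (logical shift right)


Register state trace:
  MOV R1, 661  → R1 = 661
  SHR R1, 4  → R1 = 661 >> 4 = 661 // 2^4 = 41
Final: R1 = 41

41


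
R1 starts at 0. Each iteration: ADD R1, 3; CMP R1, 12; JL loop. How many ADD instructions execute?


Loop trace (R1 starts at 0, target 12, step 3):
  ADD #1: R1 = 0 + 3 = 3  → 3 < 12, loop
  ADD #2: R1 = 3 + 3 = 6  → 6 < 12, loop
  ADD #3: R1 = 6 + 3 = 9  → 9 < 12, loop
  ADD #4: R1 = 9 + 3 = 12  → 12 >= 12, exit
Total ADD instructions: 4

4


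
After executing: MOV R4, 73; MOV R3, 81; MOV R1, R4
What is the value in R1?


Register state trace:
  MOV R4, 73  → R4 = 73
  MOV R3, 81  → R3 = 81
  MOV R1, R4  → R1 = 73
Final: R1 = 73

73


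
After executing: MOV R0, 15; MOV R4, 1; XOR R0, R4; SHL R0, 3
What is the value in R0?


Register state trace:
  MOV R0, 15  → R0 = 15 (0b00001111)
  MOV R4, 1  → R4 = 1 (0b00000001)
  XOR R0, R4  → R0 = 15 XOR 1 = 14 (0b00001110)
  SHL R0, 3  → R0 = 14 << 3 = 112
Final: R0 = 112

112


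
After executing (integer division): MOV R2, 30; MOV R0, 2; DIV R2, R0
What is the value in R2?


Register state trace:
  MOV R2, 30  → R2 = 30
  MOV R0, 2  → R0 = 2
  DIV R2, R0  → R2 = 30 // 2 = 15
Final: R2 = 15

15


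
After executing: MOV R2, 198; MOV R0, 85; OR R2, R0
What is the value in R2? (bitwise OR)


Register state trace:
  MOV R2, 198  → R2 = 198 (0b11000110)
  MOV R0, 85  → R0 = 85 (0b01010101)
  OR R2, R0   → R2 = 198 OR 85 = 215 (0b11010111)
Final: R2 = 215

215


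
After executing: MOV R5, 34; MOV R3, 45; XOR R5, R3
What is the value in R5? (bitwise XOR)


Register state trace:
  MOV R5, 34  → R5 = 34 (0b00100010)
  MOV R3, 45  → R3 = 45 (0b00101101)
  XOR R5, R3  → R5 = 34 XOR 45 = 15 (0b00001111)
Final: R5 = 15

15


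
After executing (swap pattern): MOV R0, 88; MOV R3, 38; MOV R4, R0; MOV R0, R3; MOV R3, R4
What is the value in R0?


Register state trace (swap pattern):
  MOV R0, 88  → R0 = 88
  MOV R3, 38  → R3 = 38
  MOV R4, R0  → R4 = 88  (save R0)
  MOV R0, R3  → R0 = 38  (R0 gets R3's value)
  MOV R3, R4  → R3 = 88  (R3 gets saved value)
Final: R0 = 38

38


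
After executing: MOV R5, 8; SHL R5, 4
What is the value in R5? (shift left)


Register state trace:
  MOV R5, 8  → R5 = 8
  SHL R5, 4  → R5 = 8 << 4 = 8 * 2^4 = 128
Final: R5 = 128

128


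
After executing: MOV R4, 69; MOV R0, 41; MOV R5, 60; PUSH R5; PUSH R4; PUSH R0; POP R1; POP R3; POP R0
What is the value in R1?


Stack trace (top is rightmost):
  MOV R4, 69  → R4 = 69
  MOV R0, 41  → R0 = 41
  MOV R5, 60  → R5 = 60
  PUSH R5  → stack: [60]
  PUSH R4  → stack: [60, 69]
  PUSH R0  → stack: [60, 69, 41]
  POP R1  → R1 = 41, stack: [60, 69]
  POP R3  → R3 = 69, stack: [60]
  POP R0  → R0 = 60, stack: []
Final: R1 = 41

41


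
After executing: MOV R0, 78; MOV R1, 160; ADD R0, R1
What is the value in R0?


Register state trace:
  MOV R0, 78  → R0 = 78
  MOV R1, 160  → R1 = 160
  ADD R0, R1  → R0 = 78 + 160 = 238
Final: R0 = 238

238


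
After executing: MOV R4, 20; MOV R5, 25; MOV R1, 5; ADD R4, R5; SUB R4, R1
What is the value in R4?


Register state trace:
  MOV R4, 20  → R4 = 20
  MOV R5, 25  → R5 = 25
  MOV R1, 5  → R1 = 5
  ADD R4, R5  → R4 = 20 + 25 = 45
  SUB R4, R1  → R4 = 45 - 5 = 40
Final: R4 = 40

40


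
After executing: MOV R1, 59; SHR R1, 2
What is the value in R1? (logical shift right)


Register state trace:
  MOV R1, 59  → R1 = 59
  SHR R1, 2  → R1 = 59 >> 2 = 59 // 2^2 = 14
Final: R1 = 14

14


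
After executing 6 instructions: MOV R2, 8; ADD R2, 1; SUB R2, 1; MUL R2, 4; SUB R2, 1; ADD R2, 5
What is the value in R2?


Register state trace:
  MOV R2, 8  → R2 = 8
  ADD R2, 1  → R2 = 8 + 1 = 9
  SUB R2, 1  → R2 = 9 - 1 = 8
  MUL R2, 4  → R2 = 8 * 4 = 32
  SUB R2, 1  → R2 = 32 - 1 = 31
  ADD R2, 5  → R2 = 31 + 5 = 36
Final: R2 = 36

36


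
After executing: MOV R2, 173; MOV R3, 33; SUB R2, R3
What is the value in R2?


Register state trace:
  MOV R2, 173  → R2 = 173
  MOV R3, 33  → R3 = 33
  SUB R2, R3  → R2 = 173 - 33 = 140
Final: R2 = 140

140


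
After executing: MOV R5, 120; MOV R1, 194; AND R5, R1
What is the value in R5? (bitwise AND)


Register state trace:
  MOV R5, 120  → R5 = 120 (0b01111000)
  MOV R1, 194  → R1 = 194 (0b11000010)
  AND R5, R1  → R5 = 120 AND 194 = 64 (0b01000000)
Final: R5 = 64

64


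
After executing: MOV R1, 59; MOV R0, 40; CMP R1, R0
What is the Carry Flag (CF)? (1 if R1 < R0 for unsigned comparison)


Register state trace:
  MOV R1, 59  → R1 = 59
  MOV R0, 40  → R0 = 40
  CMP R1, R0  → unsigned 59 - 40: no borrow
  59 >= 40, so CF = 0
CF = 0

0


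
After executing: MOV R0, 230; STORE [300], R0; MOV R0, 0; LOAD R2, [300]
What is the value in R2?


Register and memory trace:
  MOV R0, 230  → R0 = 230
  STORE [300], R0  → mem[300] = 230
  MOV R0, 0  → R0 = 0
  LOAD R2, [300]  → R2 = mem[300] = 230
Final: R2 = 230

230


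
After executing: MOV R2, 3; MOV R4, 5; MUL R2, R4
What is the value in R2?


Register state trace:
  MOV R2, 3  → R2 = 3
  MOV R4, 5  → R4 = 5
  MUL R2, R4  → R2 = 3 * 5 = 15
Final: R2 = 15

15


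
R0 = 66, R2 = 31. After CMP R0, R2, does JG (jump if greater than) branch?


Trace:
  R0 = 66, R2 = 31
  CMP R0, R2  → compares 66 vs 31
  JG checks: is 66 greater than 31?
  66 > 31, so condition is true
Branch taken: Yes

Yes


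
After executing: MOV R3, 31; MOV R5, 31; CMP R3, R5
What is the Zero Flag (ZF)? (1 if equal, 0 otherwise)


Register state trace:
  MOV R3, 31  → R3 = 31
  MOV R5, 31  → R5 = 31
  CMP R3, R5  → computes 31 - 31 = 0
  Result is zero, so values are equal
ZF = 1

1


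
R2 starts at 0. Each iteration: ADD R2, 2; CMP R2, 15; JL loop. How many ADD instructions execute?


Loop trace (R2 starts at 0, target 15, step 2):
  ADD #1: R2 = 0 + 2 = 2  → 2 < 15, loop
  ADD #2: R2 = 2 + 2 = 4  → 4 < 15, loop
  ADD #3: R2 = 4 + 2 = 6  → 6 < 15, loop
  ADD #4: R2 = 6 + 2 = 8  → 8 < 15, loop
  ADD #5: R2 = 8 + 2 = 10  → 10 < 15, loop
  ADD #6: R2 = 10 + 2 = 12  → 12 < 15, loop
  ADD #7: R2 = 12 + 2 = 14  → 14 < 15, loop
  ADD #8: R2 = 14 + 2 = 16  → 16 >= 15, exit
Total ADD instructions: 8

8


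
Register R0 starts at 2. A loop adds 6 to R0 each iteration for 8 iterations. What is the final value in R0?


Starting value: R0 = 2
  Iter 1: R0 = 2 + 6 = 8
  Iter 2: R0 = 8 + 6 = 14
  Iter 3: R0 = 14 + 6 = 20
  Iter 4: R0 = 20 + 6 = 26
  Iter 5: R0 = 26 + 6 = 32
  Iter 6: R0 = 32 + 6 = 38
  Iter 7: R0 = 38 + 6 = 44
  Iter 8: R0 = 44 + 6 = 50
Final: R0 = 50

50


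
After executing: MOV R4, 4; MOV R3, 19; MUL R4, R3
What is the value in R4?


Register state trace:
  MOV R4, 4  → R4 = 4
  MOV R3, 19  → R3 = 19
  MUL R4, R3  → R4 = 4 * 19 = 76
Final: R4 = 76

76


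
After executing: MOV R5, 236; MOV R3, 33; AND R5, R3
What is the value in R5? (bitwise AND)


Register state trace:
  MOV R5, 236  → R5 = 236 (0b11101100)
  MOV R3, 33  → R3 = 33 (0b00100001)
  AND R5, R3  → R5 = 236 AND 33 = 32 (0b00100000)
Final: R5 = 32

32


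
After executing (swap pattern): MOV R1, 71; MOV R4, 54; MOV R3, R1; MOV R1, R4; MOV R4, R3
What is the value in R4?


Register state trace (swap pattern):
  MOV R1, 71  → R1 = 71
  MOV R4, 54  → R4 = 54
  MOV R3, R1  → R3 = 71  (save R1)
  MOV R1, R4  → R1 = 54  (R1 gets R4's value)
  MOV R4, R3  → R4 = 71  (R4 gets saved value)
Final: R4 = 71

71


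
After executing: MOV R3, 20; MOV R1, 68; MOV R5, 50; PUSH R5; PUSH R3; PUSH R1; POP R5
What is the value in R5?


Stack trace (top is rightmost):
  MOV R3, 20  → R3 = 20
  MOV R1, 68  → R1 = 68
  MOV R5, 50  → R5 = 50
  PUSH R5  → stack: [50]
  PUSH R3  → stack: [50, 20]
  PUSH R1  → stack: [50, 20, 68]
  POP R5  → R5 = 68, stack: [50, 20]
Final: R5 = 68

68


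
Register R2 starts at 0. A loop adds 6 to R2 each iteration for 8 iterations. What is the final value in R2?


Starting value: R2 = 0
  Iter 1: R2 = 0 + 6 = 6
  Iter 2: R2 = 6 + 6 = 12
  Iter 3: R2 = 12 + 6 = 18
  Iter 4: R2 = 18 + 6 = 24
  Iter 5: R2 = 24 + 6 = 30
  Iter 6: R2 = 30 + 6 = 36
  Iter 7: R2 = 36 + 6 = 42
  Iter 8: R2 = 42 + 6 = 48
Final: R2 = 48

48


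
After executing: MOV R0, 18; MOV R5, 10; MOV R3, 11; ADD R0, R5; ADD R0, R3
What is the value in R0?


Register state trace:
  MOV R0, 18  → R0 = 18
  MOV R5, 10  → R5 = 10
  MOV R3, 11  → R3 = 11
  ADD R0, R5  → R0 = 18 + 10 = 28
  ADD R0, R3  → R0 = 28 + 11 = 39
Final: R0 = 39

39


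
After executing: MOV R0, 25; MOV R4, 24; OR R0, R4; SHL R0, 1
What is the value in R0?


Register state trace:
  MOV R0, 25  → R0 = 25 (0b00011001)
  MOV R4, 24  → R4 = 24 (0b00011000)
  OR R0, R4  → R0 = 25 OR 24 = 25 (0b00011001)
  SHL R0, 1  → R0 = 25 << 1 = 50
Final: R0 = 50

50


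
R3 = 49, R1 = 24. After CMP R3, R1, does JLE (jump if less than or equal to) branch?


Trace:
  R3 = 49, R1 = 24
  CMP R3, R1  → compares 49 vs 24
  JLE checks: is 49 less than or equal to 24?
  49 > 24, so condition is false
Branch taken: No

No


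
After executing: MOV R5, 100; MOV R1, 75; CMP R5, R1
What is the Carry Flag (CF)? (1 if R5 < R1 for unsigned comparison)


Register state trace:
  MOV R5, 100  → R5 = 100
  MOV R1, 75  → R1 = 75
  CMP R5, R1  → unsigned 100 - 75: no borrow
  100 >= 75, so CF = 0
CF = 0

0


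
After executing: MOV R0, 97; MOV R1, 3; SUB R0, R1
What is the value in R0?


Register state trace:
  MOV R0, 97  → R0 = 97
  MOV R1, 3  → R1 = 3
  SUB R0, R1  → R0 = 97 - 3 = 94
Final: R0 = 94

94


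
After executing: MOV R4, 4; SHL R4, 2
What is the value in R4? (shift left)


Register state trace:
  MOV R4, 4  → R4 = 4
  SHL R4, 2  → R4 = 4 << 2 = 4 * 2^2 = 16
Final: R4 = 16

16


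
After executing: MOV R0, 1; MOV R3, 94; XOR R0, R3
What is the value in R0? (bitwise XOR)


Register state trace:
  MOV R0, 1  → R0 = 1 (0b00000001)
  MOV R3, 94  → R3 = 94 (0b01011110)
  XOR R0, R3  → R0 = 1 XOR 94 = 95 (0b01011111)
Final: R0 = 95

95


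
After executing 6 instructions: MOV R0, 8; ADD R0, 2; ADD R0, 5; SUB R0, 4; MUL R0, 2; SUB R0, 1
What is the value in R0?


Register state trace:
  MOV R0, 8  → R0 = 8
  ADD R0, 2  → R0 = 8 + 2 = 10
  ADD R0, 5  → R0 = 10 + 5 = 15
  SUB R0, 4  → R0 = 15 - 4 = 11
  MUL R0, 2  → R0 = 11 * 2 = 22
  SUB R0, 1  → R0 = 22 - 1 = 21
Final: R0 = 21

21


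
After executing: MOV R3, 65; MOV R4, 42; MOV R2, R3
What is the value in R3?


Register state trace:
  MOV R3, 65  → R3 = 65
  MOV R4, 42  → R4 = 42
  MOV R2, R3  → R2 = 65
Final: R3 = 65

65


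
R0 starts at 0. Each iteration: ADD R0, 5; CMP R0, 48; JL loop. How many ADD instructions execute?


Loop trace (R0 starts at 0, target 48, step 5):
  ADD #1: R0 = 0 + 5 = 5  → 5 < 48, loop
  ADD #2: R0 = 5 + 5 = 10  → 10 < 48, loop
  ADD #3: R0 = 10 + 5 = 15  → 15 < 48, loop
  ADD #4: R0 = 15 + 5 = 20  → 20 < 48, loop
  ADD #5: R0 = 20 + 5 = 25  → 25 < 48, loop
  ADD #6: R0 = 25 + 5 = 30  → 30 < 48, loop
  ADD #7: R0 = 30 + 5 = 35  → 35 < 48, loop
  ADD #8: R0 = 35 + 5 = 40  → 40 < 48, loop
  ADD #9: R0 = 40 + 5 = 45  → 45 < 48, loop
  ADD #10: R0 = 45 + 5 = 50  → 50 >= 48, exit
Total ADD instructions: 10

10
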